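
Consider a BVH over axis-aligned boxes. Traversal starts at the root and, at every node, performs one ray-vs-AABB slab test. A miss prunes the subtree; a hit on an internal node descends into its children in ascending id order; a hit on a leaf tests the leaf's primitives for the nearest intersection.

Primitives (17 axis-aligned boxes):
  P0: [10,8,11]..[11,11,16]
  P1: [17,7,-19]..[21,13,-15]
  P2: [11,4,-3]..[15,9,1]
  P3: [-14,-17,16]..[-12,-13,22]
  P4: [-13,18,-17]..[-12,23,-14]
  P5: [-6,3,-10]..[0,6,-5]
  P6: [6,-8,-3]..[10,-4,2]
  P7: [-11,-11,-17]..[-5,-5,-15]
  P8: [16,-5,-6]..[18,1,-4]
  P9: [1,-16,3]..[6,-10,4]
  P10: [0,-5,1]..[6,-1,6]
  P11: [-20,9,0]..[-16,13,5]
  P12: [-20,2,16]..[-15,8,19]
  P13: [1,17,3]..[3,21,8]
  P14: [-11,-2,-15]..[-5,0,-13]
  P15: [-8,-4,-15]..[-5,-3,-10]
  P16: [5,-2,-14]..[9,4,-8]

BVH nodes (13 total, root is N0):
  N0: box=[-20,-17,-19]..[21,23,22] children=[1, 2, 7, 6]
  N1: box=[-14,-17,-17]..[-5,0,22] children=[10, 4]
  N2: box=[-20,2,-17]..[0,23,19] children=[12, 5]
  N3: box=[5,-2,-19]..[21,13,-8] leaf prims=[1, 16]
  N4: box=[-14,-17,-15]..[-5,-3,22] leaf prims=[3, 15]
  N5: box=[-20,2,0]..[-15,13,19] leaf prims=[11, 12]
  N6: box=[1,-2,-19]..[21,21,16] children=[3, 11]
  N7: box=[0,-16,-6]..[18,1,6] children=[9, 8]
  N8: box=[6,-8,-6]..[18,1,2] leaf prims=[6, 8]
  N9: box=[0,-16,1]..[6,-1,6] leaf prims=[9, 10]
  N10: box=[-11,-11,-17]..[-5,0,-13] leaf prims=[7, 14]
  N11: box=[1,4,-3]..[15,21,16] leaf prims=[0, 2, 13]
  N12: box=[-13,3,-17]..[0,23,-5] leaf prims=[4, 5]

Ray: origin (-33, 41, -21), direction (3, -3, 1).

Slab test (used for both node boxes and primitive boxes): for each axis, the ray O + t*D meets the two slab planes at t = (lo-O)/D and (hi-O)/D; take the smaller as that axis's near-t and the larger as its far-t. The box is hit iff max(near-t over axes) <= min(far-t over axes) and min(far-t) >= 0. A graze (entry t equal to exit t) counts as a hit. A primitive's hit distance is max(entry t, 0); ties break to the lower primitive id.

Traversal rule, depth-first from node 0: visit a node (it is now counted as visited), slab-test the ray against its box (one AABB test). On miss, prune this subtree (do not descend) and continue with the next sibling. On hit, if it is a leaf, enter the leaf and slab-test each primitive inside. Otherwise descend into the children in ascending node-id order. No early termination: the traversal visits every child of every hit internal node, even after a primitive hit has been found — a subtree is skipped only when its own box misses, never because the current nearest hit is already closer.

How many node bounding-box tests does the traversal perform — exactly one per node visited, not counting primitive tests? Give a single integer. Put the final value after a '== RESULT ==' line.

Trace the traversal:
N0 x:[13/3,18] y:[6,58/3] z:[2,43] -> hit [6,18], descend [1, 2, 6, 7]
  N1 x:[19/3,28/3] y:[41/3,58/3] z:[4,43] -> miss, prune
  N2 x:[13/3,11] y:[6,13] z:[4,40] -> hit [6,11], descend [5, 12]
    N5 x:[13/3,6] y:[28/3,13] z:[21,40] -> miss, prune
    N12 x:[20/3,11] y:[6,38/3] z:[4,16] -> hit [20/3,11] leaf, test {P4@t=20/3, P5(miss)}
  N6 x:[34/3,18] y:[20/3,43/3] z:[2,37] -> hit [34/3,43/3], descend [3, 11]
    N3 x:[38/3,18] y:[28/3,43/3] z:[2,13] -> hit [38/3,13] leaf, test {P1(miss), P16@t=38/3}
    N11 x:[34/3,16] y:[20/3,37/3] z:[18,37] -> miss, prune
  N7 x:[11,17] y:[40/3,19] z:[15,27] -> hit [15,17], descend [8, 9]
    N8 x:[13,17] y:[40/3,49/3] z:[15,23] -> hit [15,49/3] leaf, test {P6(miss), P8(miss)}
    N9 x:[11,13] y:[14,19] z:[22,27] -> miss, prune

11 AABB tests over nodes [0, 1, 2, 5, 12, 6, 3, 11, 7, 8, 9]; 3 leaves entered; closest P4.

== RESULT ==
11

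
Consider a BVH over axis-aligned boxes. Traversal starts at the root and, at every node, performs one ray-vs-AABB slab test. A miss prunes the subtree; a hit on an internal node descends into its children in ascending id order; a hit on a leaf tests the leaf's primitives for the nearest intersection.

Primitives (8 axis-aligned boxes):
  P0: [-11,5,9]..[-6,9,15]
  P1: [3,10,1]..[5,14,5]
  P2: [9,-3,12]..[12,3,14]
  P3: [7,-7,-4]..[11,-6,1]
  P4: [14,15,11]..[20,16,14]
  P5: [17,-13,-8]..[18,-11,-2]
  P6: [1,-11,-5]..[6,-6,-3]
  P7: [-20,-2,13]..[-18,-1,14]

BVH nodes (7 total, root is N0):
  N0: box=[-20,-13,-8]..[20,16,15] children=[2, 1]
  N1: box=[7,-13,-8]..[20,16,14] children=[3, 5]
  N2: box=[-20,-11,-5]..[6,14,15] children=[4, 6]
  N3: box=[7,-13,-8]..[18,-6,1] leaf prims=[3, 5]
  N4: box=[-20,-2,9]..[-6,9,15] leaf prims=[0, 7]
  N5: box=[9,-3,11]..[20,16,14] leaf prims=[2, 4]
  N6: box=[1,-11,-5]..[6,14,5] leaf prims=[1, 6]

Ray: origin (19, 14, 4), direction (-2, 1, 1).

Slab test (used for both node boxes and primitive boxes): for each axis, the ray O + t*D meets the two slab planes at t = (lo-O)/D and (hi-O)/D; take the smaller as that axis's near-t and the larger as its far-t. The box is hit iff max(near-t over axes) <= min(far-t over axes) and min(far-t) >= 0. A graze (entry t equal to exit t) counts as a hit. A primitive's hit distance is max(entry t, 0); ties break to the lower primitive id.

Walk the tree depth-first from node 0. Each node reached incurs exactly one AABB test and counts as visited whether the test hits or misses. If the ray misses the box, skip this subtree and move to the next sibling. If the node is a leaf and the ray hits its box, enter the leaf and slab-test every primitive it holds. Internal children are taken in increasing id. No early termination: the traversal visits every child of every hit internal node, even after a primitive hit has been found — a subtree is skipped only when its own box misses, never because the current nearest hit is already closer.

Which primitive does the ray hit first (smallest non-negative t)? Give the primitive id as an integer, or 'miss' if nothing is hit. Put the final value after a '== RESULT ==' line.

Trace the traversal:
N0 x:[-1/2,39/2] y:[-27,2] z:[-12,11] -> hit [-1/2,2], descend [1, 2]
  N1 x:[-1/2,6] y:[-27,2] z:[-12,10] -> hit [-1/2,2], descend [3, 5]
    N3 x:[1/2,6] y:[-27,-20] z:[-12,-3] -> miss, prune
    N5 x:[-1/2,5] y:[-17,2] z:[7,10] -> miss, prune
  N2 x:[13/2,39/2] y:[-25,0] z:[-9,11] -> miss, prune

Visited [0, 1, 3, 5, 2]. Tests: 5 box, 0 leaf. Nearest: miss.

== RESULT ==
miss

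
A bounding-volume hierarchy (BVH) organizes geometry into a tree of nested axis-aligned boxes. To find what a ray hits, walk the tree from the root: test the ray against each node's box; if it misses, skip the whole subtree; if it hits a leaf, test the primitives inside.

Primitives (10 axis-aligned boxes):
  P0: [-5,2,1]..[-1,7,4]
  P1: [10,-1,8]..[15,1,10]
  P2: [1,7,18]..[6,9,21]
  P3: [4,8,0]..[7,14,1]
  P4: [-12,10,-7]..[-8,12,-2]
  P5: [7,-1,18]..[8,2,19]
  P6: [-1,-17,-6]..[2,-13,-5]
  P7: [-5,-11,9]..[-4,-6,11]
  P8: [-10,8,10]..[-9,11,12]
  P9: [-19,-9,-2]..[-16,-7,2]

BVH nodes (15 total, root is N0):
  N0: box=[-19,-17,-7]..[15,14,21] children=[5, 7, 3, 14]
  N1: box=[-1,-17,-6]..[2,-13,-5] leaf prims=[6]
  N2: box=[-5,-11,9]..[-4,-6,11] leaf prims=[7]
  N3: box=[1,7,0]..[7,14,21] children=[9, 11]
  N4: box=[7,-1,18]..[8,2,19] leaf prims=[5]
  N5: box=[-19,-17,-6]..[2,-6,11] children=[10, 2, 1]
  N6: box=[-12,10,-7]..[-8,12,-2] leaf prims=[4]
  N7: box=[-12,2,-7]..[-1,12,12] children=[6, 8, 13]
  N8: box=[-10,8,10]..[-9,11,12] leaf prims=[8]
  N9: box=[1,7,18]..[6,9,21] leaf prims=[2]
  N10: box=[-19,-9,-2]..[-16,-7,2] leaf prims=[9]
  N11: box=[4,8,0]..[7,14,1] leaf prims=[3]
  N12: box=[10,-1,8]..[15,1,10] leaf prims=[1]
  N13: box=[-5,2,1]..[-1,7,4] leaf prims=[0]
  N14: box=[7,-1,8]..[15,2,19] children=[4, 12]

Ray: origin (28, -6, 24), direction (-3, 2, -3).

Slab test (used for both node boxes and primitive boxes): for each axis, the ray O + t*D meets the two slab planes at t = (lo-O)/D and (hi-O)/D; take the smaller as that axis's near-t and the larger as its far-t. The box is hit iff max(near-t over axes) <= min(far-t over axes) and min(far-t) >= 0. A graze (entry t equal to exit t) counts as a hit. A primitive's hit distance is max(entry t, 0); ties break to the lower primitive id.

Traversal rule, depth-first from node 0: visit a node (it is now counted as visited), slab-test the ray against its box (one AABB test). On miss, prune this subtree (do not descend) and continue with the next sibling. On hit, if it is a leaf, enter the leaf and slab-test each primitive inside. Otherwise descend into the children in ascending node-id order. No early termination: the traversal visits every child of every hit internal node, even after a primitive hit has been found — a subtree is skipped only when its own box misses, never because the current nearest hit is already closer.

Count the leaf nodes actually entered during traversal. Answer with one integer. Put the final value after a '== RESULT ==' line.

Walk:
N0 x:[13/3,47/3] y:[-11/2,10] z:[1,31/3] -> hit [13/3,10], descend [3, 5, 7, 14]
  N3 x:[7,9] y:[13/2,10] z:[1,8] -> hit [7,8], descend [9, 11]
    N9 x:[22/3,9] y:[13/2,15/2] z:[1,2] -> miss, prune
    N11 x:[7,8] y:[7,10] z:[23/3,8] -> hit [23/3,8] leaf, test {P3@t=23/3}
  N5 x:[26/3,47/3] y:[-11/2,0] z:[13/3,10] -> miss, prune
  N7 x:[29/3,40/3] y:[4,9] z:[4,31/3] -> miss, prune
  N14 x:[13/3,7] y:[5/2,4] z:[5/3,16/3] -> miss, prune

7 AABB tests over nodes [0, 3, 9, 11, 5, 7, 14]; 1 leaf entered; closest P3.

== RESULT ==
1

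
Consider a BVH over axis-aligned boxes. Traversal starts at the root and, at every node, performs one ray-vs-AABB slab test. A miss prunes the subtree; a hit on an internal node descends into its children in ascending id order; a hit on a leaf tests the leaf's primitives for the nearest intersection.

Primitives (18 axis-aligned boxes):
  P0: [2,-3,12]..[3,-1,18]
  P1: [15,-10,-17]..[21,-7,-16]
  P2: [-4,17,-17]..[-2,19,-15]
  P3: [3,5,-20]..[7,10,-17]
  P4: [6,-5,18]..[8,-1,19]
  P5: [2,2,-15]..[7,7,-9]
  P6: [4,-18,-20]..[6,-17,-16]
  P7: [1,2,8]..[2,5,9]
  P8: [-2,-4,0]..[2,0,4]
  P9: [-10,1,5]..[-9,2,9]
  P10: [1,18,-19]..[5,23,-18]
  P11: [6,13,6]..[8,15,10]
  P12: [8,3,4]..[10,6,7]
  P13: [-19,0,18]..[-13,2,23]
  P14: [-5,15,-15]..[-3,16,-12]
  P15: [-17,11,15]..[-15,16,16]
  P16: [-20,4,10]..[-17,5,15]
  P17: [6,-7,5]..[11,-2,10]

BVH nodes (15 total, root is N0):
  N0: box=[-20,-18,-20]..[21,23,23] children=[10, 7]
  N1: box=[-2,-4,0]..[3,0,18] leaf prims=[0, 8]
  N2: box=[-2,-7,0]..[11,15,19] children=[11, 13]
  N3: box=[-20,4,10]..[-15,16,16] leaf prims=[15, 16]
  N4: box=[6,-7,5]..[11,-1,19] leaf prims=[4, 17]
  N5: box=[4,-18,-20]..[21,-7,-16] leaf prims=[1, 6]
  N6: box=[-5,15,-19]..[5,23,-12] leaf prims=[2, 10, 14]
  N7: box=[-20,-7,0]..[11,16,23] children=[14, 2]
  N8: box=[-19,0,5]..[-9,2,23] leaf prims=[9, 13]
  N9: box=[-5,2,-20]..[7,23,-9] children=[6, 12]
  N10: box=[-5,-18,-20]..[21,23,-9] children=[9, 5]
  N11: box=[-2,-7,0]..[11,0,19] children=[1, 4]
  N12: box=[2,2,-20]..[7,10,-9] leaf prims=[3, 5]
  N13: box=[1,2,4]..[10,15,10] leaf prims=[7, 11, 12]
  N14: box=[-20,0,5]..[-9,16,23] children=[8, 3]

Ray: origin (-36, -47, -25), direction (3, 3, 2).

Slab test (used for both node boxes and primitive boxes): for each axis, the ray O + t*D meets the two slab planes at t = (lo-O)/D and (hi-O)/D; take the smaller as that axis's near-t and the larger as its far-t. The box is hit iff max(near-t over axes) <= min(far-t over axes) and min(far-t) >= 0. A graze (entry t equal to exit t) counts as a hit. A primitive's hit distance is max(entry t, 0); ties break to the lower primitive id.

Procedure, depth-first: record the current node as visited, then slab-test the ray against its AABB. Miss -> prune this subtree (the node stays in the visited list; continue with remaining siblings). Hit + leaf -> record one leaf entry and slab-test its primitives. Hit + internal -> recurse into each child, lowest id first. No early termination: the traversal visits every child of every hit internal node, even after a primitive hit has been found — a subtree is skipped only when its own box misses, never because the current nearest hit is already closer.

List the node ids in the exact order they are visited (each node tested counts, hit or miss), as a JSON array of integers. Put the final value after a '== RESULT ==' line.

Trace the traversal:
N0 x:[16/3,19] y:[29/3,70/3] z:[5/2,24] -> hit [29/3,19], descend [7, 10]
  N7 x:[16/3,47/3] y:[40/3,21] z:[25/2,24] -> hit [40/3,47/3], descend [2, 14]
    N2 x:[34/3,47/3] y:[40/3,62/3] z:[25/2,22] -> hit [40/3,47/3], descend [11, 13]
      N11 x:[34/3,47/3] y:[40/3,47/3] z:[25/2,22] -> hit [40/3,47/3], descend [1, 4]
        N1 x:[34/3,13] y:[43/3,47/3] z:[25/2,43/2] -> miss, prune
        N4 x:[14,47/3] y:[40/3,46/3] z:[15,22] -> hit [15,46/3] leaf, test {P4(miss), P17@t=15}
      N13 x:[37/3,46/3] y:[49/3,62/3] z:[29/2,35/2] -> miss, prune
    N14 x:[16/3,9] y:[47/3,21] z:[15,24] -> miss, prune
  N10 x:[31/3,19] y:[29/3,70/3] z:[5/2,8] -> miss, prune

9 AABB tests over nodes [0, 7, 2, 11, 1, 4, 13, 14, 10]; 1 leaf entered; closest P17.

== RESULT ==
[0, 7, 2, 11, 1, 4, 13, 14, 10]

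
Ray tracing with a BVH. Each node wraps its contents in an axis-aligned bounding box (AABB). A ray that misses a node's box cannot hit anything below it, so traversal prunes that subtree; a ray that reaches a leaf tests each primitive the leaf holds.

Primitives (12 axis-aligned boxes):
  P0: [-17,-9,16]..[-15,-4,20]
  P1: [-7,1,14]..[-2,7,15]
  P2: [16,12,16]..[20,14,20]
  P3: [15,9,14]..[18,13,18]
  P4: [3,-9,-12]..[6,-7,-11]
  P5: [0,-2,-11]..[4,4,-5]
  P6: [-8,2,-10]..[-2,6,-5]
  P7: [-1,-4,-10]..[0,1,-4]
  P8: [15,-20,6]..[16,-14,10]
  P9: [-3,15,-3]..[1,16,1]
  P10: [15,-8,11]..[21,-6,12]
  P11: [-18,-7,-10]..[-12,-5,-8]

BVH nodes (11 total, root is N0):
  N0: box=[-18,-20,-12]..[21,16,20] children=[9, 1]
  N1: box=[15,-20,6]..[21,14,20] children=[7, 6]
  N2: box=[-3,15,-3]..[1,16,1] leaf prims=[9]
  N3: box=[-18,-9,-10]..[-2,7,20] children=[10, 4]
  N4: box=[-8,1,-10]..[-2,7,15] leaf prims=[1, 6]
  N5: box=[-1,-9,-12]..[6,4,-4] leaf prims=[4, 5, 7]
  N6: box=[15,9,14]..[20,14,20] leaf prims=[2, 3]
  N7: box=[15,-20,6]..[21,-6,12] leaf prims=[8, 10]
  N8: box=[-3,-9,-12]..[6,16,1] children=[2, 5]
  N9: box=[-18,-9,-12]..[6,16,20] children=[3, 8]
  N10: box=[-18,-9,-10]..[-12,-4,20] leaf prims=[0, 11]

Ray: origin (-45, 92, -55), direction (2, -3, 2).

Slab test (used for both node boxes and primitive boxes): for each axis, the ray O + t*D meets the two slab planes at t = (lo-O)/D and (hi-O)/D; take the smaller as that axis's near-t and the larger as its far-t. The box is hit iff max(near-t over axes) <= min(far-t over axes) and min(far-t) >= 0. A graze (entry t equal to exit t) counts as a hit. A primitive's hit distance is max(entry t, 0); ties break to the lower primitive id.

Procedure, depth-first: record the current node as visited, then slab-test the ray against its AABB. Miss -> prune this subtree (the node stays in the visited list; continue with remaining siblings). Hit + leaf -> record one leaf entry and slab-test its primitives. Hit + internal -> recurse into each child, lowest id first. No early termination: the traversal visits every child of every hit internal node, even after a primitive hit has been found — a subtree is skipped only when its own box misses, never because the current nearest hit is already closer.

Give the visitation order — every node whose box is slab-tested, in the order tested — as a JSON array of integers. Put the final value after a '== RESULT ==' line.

Trace the traversal:
N0 x:[27/2,33] y:[76/3,112/3] z:[43/2,75/2] -> hit [76/3,33], descend [1, 9]
  N1 x:[30,33] y:[26,112/3] z:[61/2,75/2] -> hit [61/2,33], descend [6, 7]
    N6 x:[30,65/2] y:[26,83/3] z:[69/2,75/2] -> miss, prune
    N7 x:[30,33] y:[98/3,112/3] z:[61/2,67/2] -> hit [98/3,33] leaf, test {P8(miss), P10@t=33}
  N9 x:[27/2,51/2] y:[76/3,101/3] z:[43/2,75/2] -> hit [76/3,51/2], descend [3, 8]
    N3 x:[27/2,43/2] y:[85/3,101/3] z:[45/2,75/2] -> miss, prune
    N8 x:[21,51/2] y:[76/3,101/3] z:[43/2,28] -> hit [76/3,51/2], descend [2, 5]
      N2 x:[21,23] y:[76/3,77/3] z:[26,28] -> miss, prune
      N5 x:[22,51/2] y:[88/3,101/3] z:[43/2,51/2] -> miss, prune

Visited [0, 1, 6, 7, 9, 3, 8, 2, 5]. Tests: 9 box, 1 leaf. Nearest: P10.

== RESULT ==
[0, 1, 6, 7, 9, 3, 8, 2, 5]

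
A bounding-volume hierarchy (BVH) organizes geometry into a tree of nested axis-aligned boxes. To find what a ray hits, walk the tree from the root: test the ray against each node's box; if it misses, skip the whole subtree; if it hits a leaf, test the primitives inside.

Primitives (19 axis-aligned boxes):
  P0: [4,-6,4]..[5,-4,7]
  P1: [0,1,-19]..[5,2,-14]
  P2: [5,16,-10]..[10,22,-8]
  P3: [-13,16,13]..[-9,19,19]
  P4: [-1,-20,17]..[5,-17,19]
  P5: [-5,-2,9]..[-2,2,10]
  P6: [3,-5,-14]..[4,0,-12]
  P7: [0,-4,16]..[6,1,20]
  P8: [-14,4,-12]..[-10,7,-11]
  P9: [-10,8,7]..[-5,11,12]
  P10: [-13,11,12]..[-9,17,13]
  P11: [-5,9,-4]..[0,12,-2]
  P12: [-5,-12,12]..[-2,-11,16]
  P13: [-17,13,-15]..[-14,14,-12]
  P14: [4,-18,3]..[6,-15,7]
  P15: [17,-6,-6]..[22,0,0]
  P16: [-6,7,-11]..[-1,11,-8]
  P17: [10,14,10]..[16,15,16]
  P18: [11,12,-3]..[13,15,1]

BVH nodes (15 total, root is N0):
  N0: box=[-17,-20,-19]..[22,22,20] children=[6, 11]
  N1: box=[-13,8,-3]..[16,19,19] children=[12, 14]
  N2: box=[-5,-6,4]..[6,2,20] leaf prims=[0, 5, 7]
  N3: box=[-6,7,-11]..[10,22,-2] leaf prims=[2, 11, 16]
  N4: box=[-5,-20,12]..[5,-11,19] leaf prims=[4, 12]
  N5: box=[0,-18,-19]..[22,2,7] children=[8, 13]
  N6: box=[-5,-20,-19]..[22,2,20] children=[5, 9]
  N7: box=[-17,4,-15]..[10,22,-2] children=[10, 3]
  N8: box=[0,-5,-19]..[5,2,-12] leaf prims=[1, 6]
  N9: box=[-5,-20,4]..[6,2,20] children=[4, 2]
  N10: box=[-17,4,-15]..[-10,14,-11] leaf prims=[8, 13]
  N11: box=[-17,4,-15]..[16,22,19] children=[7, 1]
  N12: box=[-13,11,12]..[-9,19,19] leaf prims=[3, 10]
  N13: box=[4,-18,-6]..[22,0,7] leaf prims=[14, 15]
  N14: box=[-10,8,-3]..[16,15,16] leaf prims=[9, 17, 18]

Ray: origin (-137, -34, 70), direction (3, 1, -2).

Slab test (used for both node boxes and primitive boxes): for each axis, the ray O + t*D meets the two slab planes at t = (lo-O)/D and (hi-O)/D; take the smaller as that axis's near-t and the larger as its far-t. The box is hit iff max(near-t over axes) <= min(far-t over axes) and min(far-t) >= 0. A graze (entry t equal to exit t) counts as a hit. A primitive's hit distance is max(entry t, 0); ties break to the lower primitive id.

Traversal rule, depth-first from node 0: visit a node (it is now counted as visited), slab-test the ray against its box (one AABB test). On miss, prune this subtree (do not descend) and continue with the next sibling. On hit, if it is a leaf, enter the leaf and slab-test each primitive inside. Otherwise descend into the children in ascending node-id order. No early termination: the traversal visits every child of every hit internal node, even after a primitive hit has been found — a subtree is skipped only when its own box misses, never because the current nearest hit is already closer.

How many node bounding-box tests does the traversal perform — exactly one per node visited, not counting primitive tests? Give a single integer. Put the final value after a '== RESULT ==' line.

Traverse from the root:
N0 x:[40,53] y:[14,56] z:[25,89/2] -> hit [40,89/2], descend [6, 11]
  N6 x:[44,53] y:[14,36] z:[25,89/2] -> miss, prune
  N11 x:[40,51] y:[38,56] z:[51/2,85/2] -> hit [40,85/2], descend [1, 7]
    N1 x:[124/3,51] y:[42,53] z:[51/2,73/2] -> miss, prune
    N7 x:[40,49] y:[38,56] z:[36,85/2] -> hit [40,85/2], descend [3, 10]
      N3 x:[131/3,49] y:[41,56] z:[36,81/2] -> miss, prune
      N10 x:[40,127/3] y:[38,48] z:[81/2,85/2] -> hit [81/2,127/3] leaf, test {P8@t=41, P13(miss)}

Summary -> nodes [0, 6, 11, 1, 7, 3, 10]; box-tests=7; leaf-entries=1; first=P8

== RESULT ==
7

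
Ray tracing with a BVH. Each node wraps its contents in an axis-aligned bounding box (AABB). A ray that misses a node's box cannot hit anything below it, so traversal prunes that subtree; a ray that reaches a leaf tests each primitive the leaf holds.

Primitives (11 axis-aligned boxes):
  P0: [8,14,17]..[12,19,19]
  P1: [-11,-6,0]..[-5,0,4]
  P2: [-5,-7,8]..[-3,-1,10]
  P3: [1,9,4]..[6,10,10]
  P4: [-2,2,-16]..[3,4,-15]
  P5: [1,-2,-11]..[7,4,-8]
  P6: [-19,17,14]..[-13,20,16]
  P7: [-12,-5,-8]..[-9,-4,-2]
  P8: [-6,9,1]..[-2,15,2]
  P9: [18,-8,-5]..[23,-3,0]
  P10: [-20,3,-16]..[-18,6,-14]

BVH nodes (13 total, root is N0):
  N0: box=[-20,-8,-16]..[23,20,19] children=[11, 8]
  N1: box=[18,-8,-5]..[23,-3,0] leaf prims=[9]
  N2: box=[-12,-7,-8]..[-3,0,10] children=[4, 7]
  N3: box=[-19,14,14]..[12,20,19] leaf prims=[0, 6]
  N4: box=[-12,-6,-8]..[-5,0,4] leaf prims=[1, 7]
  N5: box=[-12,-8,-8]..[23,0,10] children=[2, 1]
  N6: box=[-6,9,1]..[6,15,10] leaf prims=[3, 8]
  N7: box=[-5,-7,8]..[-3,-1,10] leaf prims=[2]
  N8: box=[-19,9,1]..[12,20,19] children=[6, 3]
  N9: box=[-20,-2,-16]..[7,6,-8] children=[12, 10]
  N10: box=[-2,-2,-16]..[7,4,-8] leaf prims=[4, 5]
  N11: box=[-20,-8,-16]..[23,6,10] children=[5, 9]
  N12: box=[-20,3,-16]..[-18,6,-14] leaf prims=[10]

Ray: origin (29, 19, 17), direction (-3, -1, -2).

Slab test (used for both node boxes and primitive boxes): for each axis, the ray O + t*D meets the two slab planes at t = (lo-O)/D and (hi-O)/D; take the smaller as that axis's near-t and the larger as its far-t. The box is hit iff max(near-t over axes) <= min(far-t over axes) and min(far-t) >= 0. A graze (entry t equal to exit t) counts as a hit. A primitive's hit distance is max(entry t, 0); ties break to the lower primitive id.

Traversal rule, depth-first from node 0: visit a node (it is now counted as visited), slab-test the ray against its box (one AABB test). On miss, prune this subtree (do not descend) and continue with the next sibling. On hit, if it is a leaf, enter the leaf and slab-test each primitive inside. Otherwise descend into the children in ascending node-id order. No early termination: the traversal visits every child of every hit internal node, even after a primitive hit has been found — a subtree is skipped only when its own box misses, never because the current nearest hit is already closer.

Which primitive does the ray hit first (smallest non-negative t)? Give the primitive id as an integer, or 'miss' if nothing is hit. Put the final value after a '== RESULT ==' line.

Walk:
N0 x:[2,49/3] y:[-1,27] z:[-1,33/2] -> hit [2,49/3], descend [8, 11]
  N8 x:[17/3,16] y:[-1,10] z:[-1,8] -> hit [17/3,8], descend [3, 6]
    N3 x:[17/3,16] y:[-1,5] z:[-1,3/2] -> miss, prune
    N6 x:[23/3,35/3] y:[4,10] z:[7/2,8] -> hit [23/3,8] leaf, test {P3(miss), P8(miss)}
  N11 x:[2,49/3] y:[13,27] z:[7/2,33/2] -> hit [13,49/3], descend [5, 9]
    N5 x:[2,41/3] y:[19,27] z:[7/2,25/2] -> miss, prune
    N9 x:[22/3,49/3] y:[13,21] z:[25/2,33/2] -> hit [13,49/3], descend [10, 12]
      N10 x:[22/3,31/3] y:[15,21] z:[25/2,33/2] -> miss, prune
      N12 x:[47/3,49/3] y:[13,16] z:[31/2,33/2] -> hit [47/3,16] leaf, test {P10@t=47/3}

Summary -> nodes [0, 8, 3, 6, 11, 5, 9, 10, 12]; box-tests=9; leaf-entries=2; first=P10

== RESULT ==
10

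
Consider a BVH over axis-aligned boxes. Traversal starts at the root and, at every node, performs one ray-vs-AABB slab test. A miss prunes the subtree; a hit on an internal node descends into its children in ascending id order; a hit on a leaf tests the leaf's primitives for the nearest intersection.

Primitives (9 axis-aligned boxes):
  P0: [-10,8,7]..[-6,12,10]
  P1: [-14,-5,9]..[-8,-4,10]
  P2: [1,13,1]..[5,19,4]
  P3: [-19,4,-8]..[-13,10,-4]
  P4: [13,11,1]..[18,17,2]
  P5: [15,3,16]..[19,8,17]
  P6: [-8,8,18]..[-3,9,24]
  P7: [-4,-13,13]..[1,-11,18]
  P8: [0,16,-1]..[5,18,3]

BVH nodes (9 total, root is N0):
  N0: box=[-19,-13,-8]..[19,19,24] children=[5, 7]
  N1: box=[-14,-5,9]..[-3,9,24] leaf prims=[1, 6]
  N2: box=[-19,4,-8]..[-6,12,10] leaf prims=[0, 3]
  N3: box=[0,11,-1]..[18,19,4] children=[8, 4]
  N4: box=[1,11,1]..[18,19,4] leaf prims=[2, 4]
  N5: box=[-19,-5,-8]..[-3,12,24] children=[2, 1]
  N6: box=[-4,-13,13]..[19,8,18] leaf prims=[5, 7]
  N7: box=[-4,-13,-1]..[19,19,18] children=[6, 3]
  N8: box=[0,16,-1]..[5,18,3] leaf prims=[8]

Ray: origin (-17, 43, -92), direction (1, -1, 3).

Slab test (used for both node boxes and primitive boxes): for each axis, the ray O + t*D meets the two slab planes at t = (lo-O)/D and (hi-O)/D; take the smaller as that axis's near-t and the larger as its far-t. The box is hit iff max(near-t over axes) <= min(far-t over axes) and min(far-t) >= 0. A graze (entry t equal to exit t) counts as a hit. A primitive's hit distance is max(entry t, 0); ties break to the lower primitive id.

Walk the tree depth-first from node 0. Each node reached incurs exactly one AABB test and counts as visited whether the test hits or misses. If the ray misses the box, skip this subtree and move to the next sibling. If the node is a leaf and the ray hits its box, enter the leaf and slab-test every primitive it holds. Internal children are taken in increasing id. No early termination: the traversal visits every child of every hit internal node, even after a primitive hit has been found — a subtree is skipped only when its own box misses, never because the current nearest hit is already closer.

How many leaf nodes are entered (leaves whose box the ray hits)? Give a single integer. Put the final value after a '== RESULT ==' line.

Walk:
N0 x:[-2,36] y:[24,56] z:[28,116/3] -> hit [28,36], descend [5, 7]
  N5 x:[-2,14] y:[31,48] z:[28,116/3] -> miss, prune
  N7 x:[13,36] y:[24,56] z:[91/3,110/3] -> hit [91/3,36], descend [3, 6]
    N3 x:[17,35] y:[24,32] z:[91/3,32] -> hit [91/3,32], descend [4, 8]
      N4 x:[18,35] y:[24,32] z:[31,32] -> hit [31,32] leaf, test {P2(miss), P4@t=31}
      N8 x:[17,22] y:[25,27] z:[91/3,95/3] -> miss, prune
    N6 x:[13,36] y:[35,56] z:[35,110/3] -> hit [35,36] leaf, test {P5@t=36, P7(miss)}

Summary -> nodes [0, 5, 7, 3, 4, 8, 6]; box-tests=7; leaf-entries=2; first=P4

== RESULT ==
2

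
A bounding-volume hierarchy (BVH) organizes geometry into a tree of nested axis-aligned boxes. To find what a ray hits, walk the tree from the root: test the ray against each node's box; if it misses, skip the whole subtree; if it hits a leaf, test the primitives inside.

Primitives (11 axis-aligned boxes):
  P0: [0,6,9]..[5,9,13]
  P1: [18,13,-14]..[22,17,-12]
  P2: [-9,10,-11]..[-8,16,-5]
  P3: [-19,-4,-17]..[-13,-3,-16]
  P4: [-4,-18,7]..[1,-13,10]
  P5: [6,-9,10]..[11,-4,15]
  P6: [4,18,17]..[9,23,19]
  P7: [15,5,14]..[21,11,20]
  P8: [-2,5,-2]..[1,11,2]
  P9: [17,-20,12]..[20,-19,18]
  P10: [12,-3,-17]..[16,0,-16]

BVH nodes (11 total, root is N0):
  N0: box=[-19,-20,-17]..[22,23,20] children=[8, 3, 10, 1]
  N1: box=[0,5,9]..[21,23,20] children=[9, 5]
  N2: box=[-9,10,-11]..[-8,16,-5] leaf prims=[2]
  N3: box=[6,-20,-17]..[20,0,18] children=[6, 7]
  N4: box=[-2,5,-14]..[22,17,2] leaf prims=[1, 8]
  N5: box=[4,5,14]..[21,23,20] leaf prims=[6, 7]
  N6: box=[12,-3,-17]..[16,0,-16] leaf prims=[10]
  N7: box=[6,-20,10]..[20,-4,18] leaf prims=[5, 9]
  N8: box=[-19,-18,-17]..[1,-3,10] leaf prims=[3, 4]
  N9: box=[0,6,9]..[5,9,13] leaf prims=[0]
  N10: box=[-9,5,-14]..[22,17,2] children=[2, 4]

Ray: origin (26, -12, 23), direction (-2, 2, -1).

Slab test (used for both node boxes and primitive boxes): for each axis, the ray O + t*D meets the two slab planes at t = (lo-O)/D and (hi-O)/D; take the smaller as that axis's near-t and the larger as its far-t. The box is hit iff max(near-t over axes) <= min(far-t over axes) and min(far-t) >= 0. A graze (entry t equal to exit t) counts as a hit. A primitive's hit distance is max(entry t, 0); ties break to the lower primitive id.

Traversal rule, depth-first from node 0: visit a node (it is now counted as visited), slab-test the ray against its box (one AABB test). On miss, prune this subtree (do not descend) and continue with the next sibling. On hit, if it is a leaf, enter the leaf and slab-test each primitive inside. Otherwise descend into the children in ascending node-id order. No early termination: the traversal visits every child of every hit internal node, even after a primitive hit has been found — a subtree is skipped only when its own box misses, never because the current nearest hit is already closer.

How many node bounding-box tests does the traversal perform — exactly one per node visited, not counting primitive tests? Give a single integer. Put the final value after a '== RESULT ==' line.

Traverse from the root:
N0 x:[2,45/2] y:[-4,35/2] z:[3,40] -> hit [3,35/2], descend [1, 3, 8, 10]
  N1 x:[5/2,13] y:[17/2,35/2] z:[3,14] -> hit [17/2,13], descend [5, 9]
    N5 x:[5/2,11] y:[17/2,35/2] z:[3,9] -> hit [17/2,9] leaf, test {P6(miss), P7(miss)}
    N9 x:[21/2,13] y:[9,21/2] z:[10,14] -> hit [21/2,21/2] leaf, test {P0@t=21/2}
  N3 x:[3,10] y:[-4,6] z:[5,40] -> hit [5,6], descend [6, 7]
    N6 x:[5,7] y:[9/2,6] z:[39,40] -> miss, prune
    N7 x:[3,10] y:[-4,4] z:[5,13] -> miss, prune
  N8 x:[25/2,45/2] y:[-3,9/2] z:[13,40] -> miss, prune
  N10 x:[2,35/2] y:[17/2,29/2] z:[21,37] -> miss, prune

9 AABB tests over nodes [0, 1, 5, 9, 3, 6, 7, 8, 10]; 2 leaves entered; closest P0.

== RESULT ==
9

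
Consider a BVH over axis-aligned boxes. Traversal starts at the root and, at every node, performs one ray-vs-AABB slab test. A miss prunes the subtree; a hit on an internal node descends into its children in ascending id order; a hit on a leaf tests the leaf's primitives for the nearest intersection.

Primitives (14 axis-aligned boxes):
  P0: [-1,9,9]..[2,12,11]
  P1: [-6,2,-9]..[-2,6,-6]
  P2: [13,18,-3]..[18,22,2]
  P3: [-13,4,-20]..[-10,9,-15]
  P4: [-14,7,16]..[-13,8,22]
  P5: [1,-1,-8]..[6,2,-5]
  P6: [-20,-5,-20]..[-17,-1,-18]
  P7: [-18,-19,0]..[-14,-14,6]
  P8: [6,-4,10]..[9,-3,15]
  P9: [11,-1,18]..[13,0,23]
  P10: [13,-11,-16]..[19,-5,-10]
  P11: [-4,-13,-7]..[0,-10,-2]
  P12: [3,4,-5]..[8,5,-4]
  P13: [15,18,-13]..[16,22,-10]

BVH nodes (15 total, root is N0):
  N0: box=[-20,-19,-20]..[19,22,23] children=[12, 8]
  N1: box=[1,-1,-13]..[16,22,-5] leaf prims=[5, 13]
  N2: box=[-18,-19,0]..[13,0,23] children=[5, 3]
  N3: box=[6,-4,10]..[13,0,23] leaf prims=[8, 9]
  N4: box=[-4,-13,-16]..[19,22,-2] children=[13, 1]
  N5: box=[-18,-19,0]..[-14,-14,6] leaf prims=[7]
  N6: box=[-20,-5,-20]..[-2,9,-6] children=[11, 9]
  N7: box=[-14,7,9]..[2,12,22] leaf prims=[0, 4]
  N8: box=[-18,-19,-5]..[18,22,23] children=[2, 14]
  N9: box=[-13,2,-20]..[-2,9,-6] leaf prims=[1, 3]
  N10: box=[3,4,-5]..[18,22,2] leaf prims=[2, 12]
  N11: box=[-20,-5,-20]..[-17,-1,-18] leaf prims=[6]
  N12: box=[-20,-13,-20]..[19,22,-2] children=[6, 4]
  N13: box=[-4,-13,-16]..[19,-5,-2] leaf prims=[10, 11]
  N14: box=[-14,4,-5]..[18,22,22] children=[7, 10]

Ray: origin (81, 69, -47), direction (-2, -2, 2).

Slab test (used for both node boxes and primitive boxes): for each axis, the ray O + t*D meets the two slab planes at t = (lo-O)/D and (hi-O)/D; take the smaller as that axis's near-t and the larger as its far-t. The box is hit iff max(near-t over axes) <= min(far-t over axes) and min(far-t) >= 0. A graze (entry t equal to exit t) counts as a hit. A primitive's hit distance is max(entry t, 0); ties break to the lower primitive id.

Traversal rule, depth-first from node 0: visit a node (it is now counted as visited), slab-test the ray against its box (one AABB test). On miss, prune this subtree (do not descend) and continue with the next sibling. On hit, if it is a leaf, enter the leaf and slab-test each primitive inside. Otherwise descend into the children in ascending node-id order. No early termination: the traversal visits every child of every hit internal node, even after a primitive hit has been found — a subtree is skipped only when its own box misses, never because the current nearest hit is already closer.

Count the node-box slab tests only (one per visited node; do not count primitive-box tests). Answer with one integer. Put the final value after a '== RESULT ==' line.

Walk:
N0 x:[31,101/2] y:[47/2,44] z:[27/2,35] -> hit [31,35], descend [8, 12]
  N8 x:[63/2,99/2] y:[47/2,44] z:[21,35] -> hit [63/2,35], descend [2, 14]
    N2 x:[34,99/2] y:[69/2,44] z:[47/2,35] -> hit [69/2,35], descend [3, 5]
      N3 x:[34,75/2] y:[69/2,73/2] z:[57/2,35] -> hit [69/2,35] leaf, test {P8(miss), P9@t=69/2}
      N5 x:[95/2,99/2] y:[83/2,44] z:[47/2,53/2] -> miss, prune
    N14 x:[63/2,95/2] y:[47/2,65/2] z:[21,69/2] -> hit [63/2,65/2], descend [7, 10]
      N7 x:[79/2,95/2] y:[57/2,31] z:[28,69/2] -> miss, prune
      N10 x:[63/2,39] y:[47/2,65/2] z:[21,49/2] -> miss, prune
  N12 x:[31,101/2] y:[47/2,41] z:[27/2,45/2] -> miss, prune

order=[0, 8, 2, 3, 5, 14, 7, 10, 12]  |boxes|=9  |leaves|=1  hit=P9

== RESULT ==
9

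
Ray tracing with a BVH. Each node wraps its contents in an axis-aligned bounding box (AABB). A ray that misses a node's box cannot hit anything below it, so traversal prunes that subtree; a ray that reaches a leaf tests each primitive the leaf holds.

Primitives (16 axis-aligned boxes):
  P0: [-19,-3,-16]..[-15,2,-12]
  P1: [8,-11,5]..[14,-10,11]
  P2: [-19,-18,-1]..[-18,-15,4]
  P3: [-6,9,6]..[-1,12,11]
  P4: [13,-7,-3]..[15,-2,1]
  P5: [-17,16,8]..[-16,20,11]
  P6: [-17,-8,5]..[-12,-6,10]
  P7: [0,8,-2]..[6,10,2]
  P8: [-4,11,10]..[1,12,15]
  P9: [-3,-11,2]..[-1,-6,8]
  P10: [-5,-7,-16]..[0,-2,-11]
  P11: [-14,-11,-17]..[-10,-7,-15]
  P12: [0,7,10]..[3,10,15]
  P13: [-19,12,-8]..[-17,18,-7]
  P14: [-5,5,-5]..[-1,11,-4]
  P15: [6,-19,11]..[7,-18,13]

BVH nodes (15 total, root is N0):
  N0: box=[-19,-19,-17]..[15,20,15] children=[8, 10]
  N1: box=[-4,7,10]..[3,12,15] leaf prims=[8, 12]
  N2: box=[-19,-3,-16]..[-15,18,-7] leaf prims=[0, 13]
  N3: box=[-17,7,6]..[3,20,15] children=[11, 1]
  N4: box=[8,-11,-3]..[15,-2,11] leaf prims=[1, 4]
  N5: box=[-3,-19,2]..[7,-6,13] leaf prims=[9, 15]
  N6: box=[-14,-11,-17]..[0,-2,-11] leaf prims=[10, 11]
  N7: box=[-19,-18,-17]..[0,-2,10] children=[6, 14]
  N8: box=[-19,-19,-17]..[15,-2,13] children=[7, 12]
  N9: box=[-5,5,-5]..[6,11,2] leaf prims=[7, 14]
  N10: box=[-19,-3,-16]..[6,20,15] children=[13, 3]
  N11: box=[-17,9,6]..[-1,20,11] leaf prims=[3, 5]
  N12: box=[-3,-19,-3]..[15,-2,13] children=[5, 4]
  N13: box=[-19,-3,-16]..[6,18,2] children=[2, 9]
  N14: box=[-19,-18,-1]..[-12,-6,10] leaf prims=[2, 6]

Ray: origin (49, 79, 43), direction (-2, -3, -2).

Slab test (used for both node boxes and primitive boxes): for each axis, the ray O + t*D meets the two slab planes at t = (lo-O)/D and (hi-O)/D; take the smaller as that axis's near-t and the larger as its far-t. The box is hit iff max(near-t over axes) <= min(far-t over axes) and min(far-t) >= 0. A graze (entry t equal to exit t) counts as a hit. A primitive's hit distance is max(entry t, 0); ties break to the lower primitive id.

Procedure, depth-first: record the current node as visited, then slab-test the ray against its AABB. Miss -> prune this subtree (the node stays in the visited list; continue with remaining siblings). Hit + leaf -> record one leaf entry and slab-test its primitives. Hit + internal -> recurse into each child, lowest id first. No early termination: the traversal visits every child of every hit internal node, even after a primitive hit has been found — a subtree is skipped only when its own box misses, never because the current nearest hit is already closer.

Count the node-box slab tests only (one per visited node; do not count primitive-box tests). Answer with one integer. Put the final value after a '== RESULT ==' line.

Walk:
N0 x:[17,34] y:[59/3,98/3] z:[14,30] -> hit [59/3,30], descend [8, 10]
  N8 x:[17,34] y:[27,98/3] z:[15,30] -> hit [27,30], descend [7, 12]
    N7 x:[49/2,34] y:[27,97/3] z:[33/2,30] -> hit [27,30], descend [6, 14]
      N6 x:[49/2,63/2] y:[27,30] z:[27,30] -> hit [27,30] leaf, test {P10@t=27, P11@t=59/2}
      N14 x:[61/2,34] y:[85/3,97/3] z:[33/2,22] -> miss, prune
    N12 x:[17,26] y:[27,98/3] z:[15,23] -> miss, prune
  N10 x:[43/2,34] y:[59/3,82/3] z:[14,59/2] -> hit [43/2,82/3], descend [3, 13]
    N3 x:[23,33] y:[59/3,24] z:[14,37/2] -> miss, prune
    N13 x:[43/2,34] y:[61/3,82/3] z:[41/2,59/2] -> hit [43/2,82/3], descend [2, 9]
      N2 x:[32,34] y:[61/3,82/3] z:[25,59/2] -> miss, prune
      N9 x:[43/2,27] y:[68/3,74/3] z:[41/2,24] -> hit [68/3,24] leaf, test {P7(miss), P14(miss)}

Summary -> nodes [0, 8, 7, 6, 14, 12, 10, 3, 13, 2, 9]; box-tests=11; leaf-entries=2; first=P10

== RESULT ==
11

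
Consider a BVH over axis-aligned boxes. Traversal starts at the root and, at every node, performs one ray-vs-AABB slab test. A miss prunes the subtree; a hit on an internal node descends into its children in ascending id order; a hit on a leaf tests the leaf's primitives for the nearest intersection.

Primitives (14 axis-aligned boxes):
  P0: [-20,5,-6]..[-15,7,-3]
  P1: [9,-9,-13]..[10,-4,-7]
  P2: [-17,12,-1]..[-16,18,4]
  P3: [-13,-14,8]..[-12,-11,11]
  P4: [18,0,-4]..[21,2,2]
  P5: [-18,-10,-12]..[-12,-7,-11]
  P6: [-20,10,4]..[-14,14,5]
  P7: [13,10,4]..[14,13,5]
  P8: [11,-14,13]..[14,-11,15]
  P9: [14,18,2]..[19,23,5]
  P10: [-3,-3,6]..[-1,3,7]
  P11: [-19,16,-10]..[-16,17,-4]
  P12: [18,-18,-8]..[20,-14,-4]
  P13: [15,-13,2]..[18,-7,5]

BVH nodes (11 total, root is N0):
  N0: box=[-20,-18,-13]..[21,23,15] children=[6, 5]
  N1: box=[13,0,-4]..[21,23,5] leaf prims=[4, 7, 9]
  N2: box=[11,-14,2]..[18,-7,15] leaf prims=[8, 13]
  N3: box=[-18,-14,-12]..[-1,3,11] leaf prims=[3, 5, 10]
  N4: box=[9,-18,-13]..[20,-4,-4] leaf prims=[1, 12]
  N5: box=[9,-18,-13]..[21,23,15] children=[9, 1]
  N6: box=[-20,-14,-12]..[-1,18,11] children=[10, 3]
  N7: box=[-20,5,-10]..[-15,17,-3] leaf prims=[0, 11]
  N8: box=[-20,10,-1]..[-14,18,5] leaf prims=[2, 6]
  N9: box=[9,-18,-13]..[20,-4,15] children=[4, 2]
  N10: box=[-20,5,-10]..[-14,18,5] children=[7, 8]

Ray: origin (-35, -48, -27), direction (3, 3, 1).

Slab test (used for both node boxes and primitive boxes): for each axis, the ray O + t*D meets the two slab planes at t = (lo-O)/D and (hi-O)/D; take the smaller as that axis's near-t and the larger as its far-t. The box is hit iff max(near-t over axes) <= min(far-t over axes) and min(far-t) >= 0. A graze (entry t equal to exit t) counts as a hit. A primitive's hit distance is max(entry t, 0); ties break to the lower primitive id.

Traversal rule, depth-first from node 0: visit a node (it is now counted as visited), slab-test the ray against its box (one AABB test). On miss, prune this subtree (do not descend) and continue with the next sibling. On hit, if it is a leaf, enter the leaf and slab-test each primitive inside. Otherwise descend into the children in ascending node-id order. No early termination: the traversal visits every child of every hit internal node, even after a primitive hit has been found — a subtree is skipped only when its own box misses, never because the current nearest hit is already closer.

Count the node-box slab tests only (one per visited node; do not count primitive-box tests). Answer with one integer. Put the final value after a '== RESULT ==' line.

Traverse from the root:
N0 x:[5,56/3] y:[10,71/3] z:[14,42] -> hit [14,56/3], descend [5, 6]
  N5 x:[44/3,56/3] y:[10,71/3] z:[14,42] -> hit [44/3,56/3], descend [1, 9]
    N1 x:[16,56/3] y:[16,71/3] z:[23,32] -> miss, prune
    N9 x:[44/3,55/3] y:[10,44/3] z:[14,42] -> hit [44/3,44/3], descend [2, 4]
      N2 x:[46/3,53/3] y:[34/3,41/3] z:[29,42] -> miss, prune
      N4 x:[44/3,55/3] y:[10,44/3] z:[14,23] -> hit [44/3,44/3] leaf, test {P1@t=44/3, P12(miss)}
  N6 x:[5,34/3] y:[34/3,22] z:[15,38] -> miss, prune

Summary -> nodes [0, 5, 1, 9, 2, 4, 6]; box-tests=7; leaf-entries=1; first=P1

== RESULT ==
7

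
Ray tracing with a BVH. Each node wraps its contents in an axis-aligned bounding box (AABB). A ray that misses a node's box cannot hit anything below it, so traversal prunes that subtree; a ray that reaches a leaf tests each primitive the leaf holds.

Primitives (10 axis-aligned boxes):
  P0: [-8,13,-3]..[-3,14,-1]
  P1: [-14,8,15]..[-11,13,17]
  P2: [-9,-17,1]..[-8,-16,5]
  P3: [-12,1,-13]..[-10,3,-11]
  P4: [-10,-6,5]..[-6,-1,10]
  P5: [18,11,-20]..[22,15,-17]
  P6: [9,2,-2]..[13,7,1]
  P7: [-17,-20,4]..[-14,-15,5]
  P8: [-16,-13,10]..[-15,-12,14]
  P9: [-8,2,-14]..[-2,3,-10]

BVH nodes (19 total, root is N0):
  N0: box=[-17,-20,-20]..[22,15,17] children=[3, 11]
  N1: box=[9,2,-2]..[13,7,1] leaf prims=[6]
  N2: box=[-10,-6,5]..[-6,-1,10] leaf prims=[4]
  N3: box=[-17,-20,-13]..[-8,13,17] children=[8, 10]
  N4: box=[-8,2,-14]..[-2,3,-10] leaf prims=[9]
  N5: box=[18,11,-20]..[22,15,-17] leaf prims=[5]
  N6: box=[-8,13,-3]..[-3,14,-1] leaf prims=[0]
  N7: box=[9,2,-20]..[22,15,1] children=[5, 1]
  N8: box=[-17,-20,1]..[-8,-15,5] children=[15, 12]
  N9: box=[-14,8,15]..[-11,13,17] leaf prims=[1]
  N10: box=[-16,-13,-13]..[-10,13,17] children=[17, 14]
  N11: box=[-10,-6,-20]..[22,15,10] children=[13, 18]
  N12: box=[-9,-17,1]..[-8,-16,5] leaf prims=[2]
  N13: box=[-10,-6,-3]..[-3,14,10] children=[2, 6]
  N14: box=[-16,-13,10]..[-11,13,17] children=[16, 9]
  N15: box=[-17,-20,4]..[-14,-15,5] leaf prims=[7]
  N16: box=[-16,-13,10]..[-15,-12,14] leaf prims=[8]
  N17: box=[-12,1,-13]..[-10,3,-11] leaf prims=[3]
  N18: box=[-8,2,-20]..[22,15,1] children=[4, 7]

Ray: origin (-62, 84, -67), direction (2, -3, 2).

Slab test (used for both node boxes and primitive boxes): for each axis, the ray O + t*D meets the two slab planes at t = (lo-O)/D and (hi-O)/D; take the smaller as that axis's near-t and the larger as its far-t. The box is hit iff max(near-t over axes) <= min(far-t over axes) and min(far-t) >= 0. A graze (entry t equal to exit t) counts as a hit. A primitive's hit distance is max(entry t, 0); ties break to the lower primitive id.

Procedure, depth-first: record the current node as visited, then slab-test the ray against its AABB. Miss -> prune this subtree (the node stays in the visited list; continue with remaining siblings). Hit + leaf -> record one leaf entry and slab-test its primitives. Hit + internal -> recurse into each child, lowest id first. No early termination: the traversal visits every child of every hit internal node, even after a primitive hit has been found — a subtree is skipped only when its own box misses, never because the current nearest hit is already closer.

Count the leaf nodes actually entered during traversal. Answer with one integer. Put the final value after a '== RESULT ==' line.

Trace the traversal:
N0 x:[45/2,42] y:[23,104/3] z:[47/2,42] -> hit [47/2,104/3], descend [3, 11]
  N3 x:[45/2,27] y:[71/3,104/3] z:[27,42] -> hit [27,27], descend [8, 10]
    N8 x:[45/2,27] y:[33,104/3] z:[34,36] -> miss, prune
    N10 x:[23,26] y:[71/3,97/3] z:[27,42] -> miss, prune
  N11 x:[26,42] y:[23,30] z:[47/2,77/2] -> hit [26,30], descend [13, 18]
    N13 x:[26,59/2] y:[70/3,30] z:[32,77/2] -> miss, prune
    N18 x:[27,42] y:[23,82/3] z:[47/2,34] -> hit [27,82/3], descend [4, 7]
      N4 x:[27,30] y:[27,82/3] z:[53/2,57/2] -> hit [27,82/3] leaf, test {P9@t=27}
      N7 x:[71/2,42] y:[23,82/3] z:[47/2,34] -> miss, prune

Summary -> nodes [0, 3, 8, 10, 11, 13, 18, 4, 7]; box-tests=9; leaf-entries=1; first=P9

== RESULT ==
1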